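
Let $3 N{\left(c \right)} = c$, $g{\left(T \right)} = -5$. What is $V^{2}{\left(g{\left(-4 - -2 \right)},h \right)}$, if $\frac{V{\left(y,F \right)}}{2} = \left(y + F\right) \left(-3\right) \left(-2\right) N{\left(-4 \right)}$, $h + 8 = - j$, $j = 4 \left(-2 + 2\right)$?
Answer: $43264$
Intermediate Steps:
$j = 0$ ($j = 4 \cdot 0 = 0$)
$N{\left(c \right)} = \frac{c}{3}$
$h = -8$ ($h = -8 - 0 = -8 + 0 = -8$)
$V{\left(y,F \right)} = - 16 F - 16 y$ ($V{\left(y,F \right)} = 2 \left(y + F\right) \left(-3\right) \left(-2\right) \frac{1}{3} \left(-4\right) = 2 \left(F + y\right) 6 \left(- \frac{4}{3}\right) = 2 \left(F + y\right) \left(-8\right) = 2 \left(- 8 F - 8 y\right) = - 16 F - 16 y$)
$V^{2}{\left(g{\left(-4 - -2 \right)},h \right)} = \left(\left(-16\right) \left(-8\right) - -80\right)^{2} = \left(128 + 80\right)^{2} = 208^{2} = 43264$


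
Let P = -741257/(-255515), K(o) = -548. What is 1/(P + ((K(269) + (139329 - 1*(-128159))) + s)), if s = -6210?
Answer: 255515/66621167207 ≈ 3.8353e-6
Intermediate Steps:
P = 741257/255515 (P = -741257*(-1/255515) = 741257/255515 ≈ 2.9010)
1/(P + ((K(269) + (139329 - 1*(-128159))) + s)) = 1/(741257/255515 + ((-548 + (139329 - 1*(-128159))) - 6210)) = 1/(741257/255515 + ((-548 + (139329 + 128159)) - 6210)) = 1/(741257/255515 + ((-548 + 267488) - 6210)) = 1/(741257/255515 + (266940 - 6210)) = 1/(741257/255515 + 260730) = 1/(66621167207/255515) = 255515/66621167207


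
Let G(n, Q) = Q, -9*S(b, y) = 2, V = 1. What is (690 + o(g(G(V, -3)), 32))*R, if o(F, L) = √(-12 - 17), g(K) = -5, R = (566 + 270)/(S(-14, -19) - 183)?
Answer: -5191560/1649 - 7524*I*√29/1649 ≈ -3148.3 - 24.571*I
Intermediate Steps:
S(b, y) = -2/9 (S(b, y) = -⅑*2 = -2/9)
R = -7524/1649 (R = (566 + 270)/(-2/9 - 183) = 836/(-1649/9) = 836*(-9/1649) = -7524/1649 ≈ -4.5628)
o(F, L) = I*√29 (o(F, L) = √(-29) = I*√29)
(690 + o(g(G(V, -3)), 32))*R = (690 + I*√29)*(-7524/1649) = -5191560/1649 - 7524*I*√29/1649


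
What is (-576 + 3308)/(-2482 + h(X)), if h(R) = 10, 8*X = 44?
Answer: -683/618 ≈ -1.1052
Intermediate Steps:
X = 11/2 (X = (⅛)*44 = 11/2 ≈ 5.5000)
(-576 + 3308)/(-2482 + h(X)) = (-576 + 3308)/(-2482 + 10) = 2732/(-2472) = 2732*(-1/2472) = -683/618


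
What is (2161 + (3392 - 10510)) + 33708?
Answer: 28751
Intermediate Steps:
(2161 + (3392 - 10510)) + 33708 = (2161 - 7118) + 33708 = -4957 + 33708 = 28751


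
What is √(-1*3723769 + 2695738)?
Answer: I*√1028031 ≈ 1013.9*I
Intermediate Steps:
√(-1*3723769 + 2695738) = √(-3723769 + 2695738) = √(-1028031) = I*√1028031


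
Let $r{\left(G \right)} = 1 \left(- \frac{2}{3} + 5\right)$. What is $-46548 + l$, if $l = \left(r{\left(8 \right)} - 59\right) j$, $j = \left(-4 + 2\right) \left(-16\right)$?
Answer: $- \frac{144892}{3} \approx -48297.0$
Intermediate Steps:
$r{\left(G \right)} = \frac{13}{3}$ ($r{\left(G \right)} = 1 \left(\left(-2\right) \frac{1}{3} + 5\right) = 1 \left(- \frac{2}{3} + 5\right) = 1 \cdot \frac{13}{3} = \frac{13}{3}$)
$j = 32$ ($j = \left(-2\right) \left(-16\right) = 32$)
$l = - \frac{5248}{3}$ ($l = \left(\frac{13}{3} - 59\right) 32 = \left(- \frac{164}{3}\right) 32 = - \frac{5248}{3} \approx -1749.3$)
$-46548 + l = -46548 - \frac{5248}{3} = - \frac{144892}{3}$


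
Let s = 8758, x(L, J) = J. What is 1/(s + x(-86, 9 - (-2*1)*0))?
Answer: 1/8767 ≈ 0.00011406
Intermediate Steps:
1/(s + x(-86, 9 - (-2*1)*0)) = 1/(8758 + (9 - (-2*1)*0)) = 1/(8758 + (9 - (-2)*0)) = 1/(8758 + (9 - 1*0)) = 1/(8758 + (9 + 0)) = 1/(8758 + 9) = 1/8767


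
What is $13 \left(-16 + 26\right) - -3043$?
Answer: $3173$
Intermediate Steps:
$13 \left(-16 + 26\right) - -3043 = 13 \cdot 10 + 3043 = 130 + 3043 = 3173$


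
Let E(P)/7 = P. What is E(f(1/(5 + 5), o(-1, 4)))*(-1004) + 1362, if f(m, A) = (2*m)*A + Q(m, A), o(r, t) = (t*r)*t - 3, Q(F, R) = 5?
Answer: -35358/5 ≈ -7071.6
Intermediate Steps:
o(r, t) = -3 + r*t**2 (o(r, t) = (r*t)*t - 3 = r*t**2 - 3 = -3 + r*t**2)
f(m, A) = 5 + 2*A*m (f(m, A) = (2*m)*A + 5 = 2*A*m + 5 = 5 + 2*A*m)
E(P) = 7*P
E(f(1/(5 + 5), o(-1, 4)))*(-1004) + 1362 = (7*(5 + 2*(-3 - 1*4**2)/(5 + 5)))*(-1004) + 1362 = (7*(5 + 2*(-3 - 1*16)/10))*(-1004) + 1362 = (7*(5 + 2*(-3 - 16)*(1/10)))*(-1004) + 1362 = (7*(5 + 2*(-19)*(1/10)))*(-1004) + 1362 = (7*(5 - 19/5))*(-1004) + 1362 = (7*(6/5))*(-1004) + 1362 = (42/5)*(-1004) + 1362 = -42168/5 + 1362 = -35358/5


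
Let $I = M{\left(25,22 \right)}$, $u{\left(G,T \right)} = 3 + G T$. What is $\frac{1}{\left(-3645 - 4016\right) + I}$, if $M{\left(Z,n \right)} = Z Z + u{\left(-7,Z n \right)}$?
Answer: $- \frac{1}{10883} \approx -9.1886 \cdot 10^{-5}$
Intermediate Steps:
$M{\left(Z,n \right)} = 3 + Z^{2} - 7 Z n$ ($M{\left(Z,n \right)} = Z Z - \left(-3 + 7 Z n\right) = Z^{2} - \left(-3 + 7 Z n\right) = 3 + Z^{2} - 7 Z n$)
$I = -3222$ ($I = 3 + 25^{2} - 175 \cdot 22 = 3 + 625 - 3850 = -3222$)
$\frac{1}{\left(-3645 - 4016\right) + I} = \frac{1}{\left(-3645 - 4016\right) - 3222} = \frac{1}{-7661 - 3222} = \frac{1}{-10883} = - \frac{1}{10883}$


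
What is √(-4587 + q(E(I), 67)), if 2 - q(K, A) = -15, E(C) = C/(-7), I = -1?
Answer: I*√4570 ≈ 67.602*I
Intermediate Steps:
E(C) = -C/7 (E(C) = C*(-⅐) = -C/7)
q(K, A) = 17 (q(K, A) = 2 - 1*(-15) = 2 + 15 = 17)
√(-4587 + q(E(I), 67)) = √(-4587 + 17) = √(-4570) = I*√4570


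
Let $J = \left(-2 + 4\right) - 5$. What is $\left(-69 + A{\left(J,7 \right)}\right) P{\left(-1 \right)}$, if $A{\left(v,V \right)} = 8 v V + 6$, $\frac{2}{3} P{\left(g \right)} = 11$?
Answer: $- \frac{7623}{2} \approx -3811.5$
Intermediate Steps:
$J = -3$ ($J = 2 - 5 = -3$)
$P{\left(g \right)} = \frac{33}{2}$ ($P{\left(g \right)} = \frac{3}{2} \cdot 11 = \frac{33}{2}$)
$A{\left(v,V \right)} = 6 + 8 V v$ ($A{\left(v,V \right)} = 8 V v + 6 = 6 + 8 V v$)
$\left(-69 + A{\left(J,7 \right)}\right) P{\left(-1 \right)} = \left(-69 + \left(6 + 8 \cdot 7 \left(-3\right)\right)\right) \frac{33}{2} = \left(-69 + \left(6 - 168\right)\right) \frac{33}{2} = \left(-69 - 162\right) \frac{33}{2} = \left(-231\right) \frac{33}{2} = - \frac{7623}{2}$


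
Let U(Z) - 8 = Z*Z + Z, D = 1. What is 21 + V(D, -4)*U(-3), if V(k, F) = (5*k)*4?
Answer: 301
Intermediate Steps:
U(Z) = 8 + Z + Z² (U(Z) = 8 + (Z*Z + Z) = 8 + (Z² + Z) = 8 + (Z + Z²) = 8 + Z + Z²)
V(k, F) = 20*k
21 + V(D, -4)*U(-3) = 21 + (20*1)*(8 - 3 + (-3)²) = 21 + 20*(8 - 3 + 9) = 21 + 20*14 = 21 + 280 = 301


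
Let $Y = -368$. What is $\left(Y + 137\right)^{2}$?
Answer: $53361$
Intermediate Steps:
$\left(Y + 137\right)^{2} = \left(-368 + 137\right)^{2} = \left(-231\right)^{2} = 53361$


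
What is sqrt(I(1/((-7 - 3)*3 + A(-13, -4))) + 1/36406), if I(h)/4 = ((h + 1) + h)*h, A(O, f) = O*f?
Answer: sqrt(31813929190)/400466 ≈ 0.44539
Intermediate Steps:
I(h) = 4*h*(1 + 2*h) (I(h) = 4*(((h + 1) + h)*h) = 4*(((1 + h) + h)*h) = 4*((1 + 2*h)*h) = 4*(h*(1 + 2*h)) = 4*h*(1 + 2*h))
sqrt(I(1/((-7 - 3)*3 + A(-13, -4))) + 1/36406) = sqrt(4*(1 + 2/((-7 - 3)*3 - 13*(-4)))/((-7 - 3)*3 - 13*(-4)) + 1/36406) = sqrt(4*(1 + 2/(-10*3 + 52))/(-10*3 + 52) + 1/36406) = sqrt(4*(1 + 2/(-30 + 52))/(-30 + 52) + 1/36406) = sqrt(4*(1 + 2/22)/22 + 1/36406) = sqrt(4*(1/22)*(1 + 2*(1/22)) + 1/36406) = sqrt(4*(1/22)*(1 + 1/11) + 1/36406) = sqrt(4*(1/22)*(12/11) + 1/36406) = sqrt(24/121 + 1/36406) = sqrt(873865/4405126) = sqrt(31813929190)/400466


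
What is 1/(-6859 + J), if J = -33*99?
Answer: -1/10126 ≈ -9.8756e-5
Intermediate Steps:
J = -3267
1/(-6859 + J) = 1/(-6859 - 3267) = 1/(-10126) = -1/10126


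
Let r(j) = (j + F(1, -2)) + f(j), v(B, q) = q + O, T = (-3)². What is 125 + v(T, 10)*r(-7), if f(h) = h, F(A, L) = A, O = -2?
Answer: 21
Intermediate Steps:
T = 9
v(B, q) = -2 + q (v(B, q) = q - 2 = -2 + q)
r(j) = 1 + 2*j (r(j) = (j + 1) + j = (1 + j) + j = 1 + 2*j)
125 + v(T, 10)*r(-7) = 125 + (-2 + 10)*(1 + 2*(-7)) = 125 + 8*(1 - 14) = 125 + 8*(-13) = 125 - 104 = 21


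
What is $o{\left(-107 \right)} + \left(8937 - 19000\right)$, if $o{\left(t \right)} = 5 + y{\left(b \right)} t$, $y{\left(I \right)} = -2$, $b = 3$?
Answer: $-9844$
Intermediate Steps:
$o{\left(t \right)} = 5 - 2 t$
$o{\left(-107 \right)} + \left(8937 - 19000\right) = \left(5 - -214\right) + \left(8937 - 19000\right) = \left(5 + 214\right) + \left(8937 - 19000\right) = 219 - 10063 = -9844$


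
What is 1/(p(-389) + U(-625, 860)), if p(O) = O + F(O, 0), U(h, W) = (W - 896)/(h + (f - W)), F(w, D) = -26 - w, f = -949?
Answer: -1217/31624 ≈ -0.038483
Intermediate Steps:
U(h, W) = (-896 + W)/(-949 + h - W) (U(h, W) = (W - 896)/(h + (-949 - W)) = (-896 + W)/(-949 + h - W))
p(O) = -26 (p(O) = O + (-26 - O) = -26)
1/(p(-389) + U(-625, 860)) = 1/(-26 + (896 - 1*860)/(949 + 860 - 1*(-625))) = 1/(-26 + (896 - 860)/(949 + 860 + 625)) = 1/(-26 + 36/2434) = 1/(-26 + (1/2434)*36) = 1/(-26 + 18/1217) = 1/(-31624/1217) = -1217/31624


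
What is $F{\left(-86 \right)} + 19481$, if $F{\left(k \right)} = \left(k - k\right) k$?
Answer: $19481$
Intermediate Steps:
$F{\left(k \right)} = 0$ ($F{\left(k \right)} = 0 k = 0$)
$F{\left(-86 \right)} + 19481 = 0 + 19481 = 19481$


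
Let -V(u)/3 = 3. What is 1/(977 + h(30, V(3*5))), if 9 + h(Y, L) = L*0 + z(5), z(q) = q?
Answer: 1/973 ≈ 0.0010277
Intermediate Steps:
V(u) = -9 (V(u) = -3*3 = -9)
h(Y, L) = -4 (h(Y, L) = -9 + (L*0 + 5) = -9 + (0 + 5) = -9 + 5 = -4)
1/(977 + h(30, V(3*5))) = 1/(977 - 4) = 1/973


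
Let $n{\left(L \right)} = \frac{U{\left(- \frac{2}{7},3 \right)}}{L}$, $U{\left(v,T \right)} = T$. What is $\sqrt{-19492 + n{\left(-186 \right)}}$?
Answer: $\frac{i \sqrt{74927310}}{62} \approx 139.61 i$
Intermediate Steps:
$n{\left(L \right)} = \frac{3}{L}$
$\sqrt{-19492 + n{\left(-186 \right)}} = \sqrt{-19492 + \frac{3}{-186}} = \sqrt{-19492 + 3 \left(- \frac{1}{186}\right)} = \sqrt{-19492 - \frac{1}{62}} = \sqrt{- \frac{1208505}{62}} = \frac{i \sqrt{74927310}}{62}$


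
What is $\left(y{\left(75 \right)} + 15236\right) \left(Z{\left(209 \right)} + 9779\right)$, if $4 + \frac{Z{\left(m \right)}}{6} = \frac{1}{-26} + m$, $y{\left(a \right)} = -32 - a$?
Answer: $\frac{2165171706}{13} \approx 1.6655 \cdot 10^{8}$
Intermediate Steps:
$Z{\left(m \right)} = - \frac{315}{13} + 6 m$ ($Z{\left(m \right)} = -24 + 6 \left(\frac{1}{-26} + m\right) = -24 + 6 \left(- \frac{1}{26} + m\right) = -24 + \left(- \frac{3}{13} + 6 m\right) = - \frac{315}{13} + 6 m$)
$\left(y{\left(75 \right)} + 15236\right) \left(Z{\left(209 \right)} + 9779\right) = \left(\left(-32 - 75\right) + 15236\right) \left(\left(- \frac{315}{13} + 6 \cdot 209\right) + 9779\right) = \left(\left(-32 - 75\right) + 15236\right) \left(\left(- \frac{315}{13} + 1254\right) + 9779\right) = \left(-107 + 15236\right) \left(\frac{15987}{13} + 9779\right) = 15129 \cdot \frac{143114}{13} = \frac{2165171706}{13}$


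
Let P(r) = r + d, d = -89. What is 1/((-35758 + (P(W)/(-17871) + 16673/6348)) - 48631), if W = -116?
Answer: -1644132/138742318181 ≈ -1.1850e-5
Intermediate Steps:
P(r) = -89 + r (P(r) = r - 89 = -89 + r)
1/((-35758 + (P(W)/(-17871) + 16673/6348)) - 48631) = 1/((-35758 + ((-89 - 116)/(-17871) + 16673/6348)) - 48631) = 1/((-35758 + (-205*(-1/17871) + 16673*(1/6348))) - 48631) = 1/((-35758 + (205/17871 + 16673/6348)) - 48631) = 1/((-35758 + 4337167/1644132) - 48631) = 1/(-58786534889/1644132 - 48631) = 1/(-138742318181/1644132) = -1644132/138742318181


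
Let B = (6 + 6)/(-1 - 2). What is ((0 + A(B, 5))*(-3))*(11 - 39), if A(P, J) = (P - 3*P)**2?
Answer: 5376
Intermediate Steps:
B = -4 (B = 12/(-3) = 12*(-1/3) = -4)
A(P, J) = 4*P**2 (A(P, J) = (-2*P)**2 = 4*P**2)
((0 + A(B, 5))*(-3))*(11 - 39) = ((0 + 4*(-4)**2)*(-3))*(11 - 39) = ((0 + 4*16)*(-3))*(-28) = ((0 + 64)*(-3))*(-28) = (64*(-3))*(-28) = -192*(-28) = 5376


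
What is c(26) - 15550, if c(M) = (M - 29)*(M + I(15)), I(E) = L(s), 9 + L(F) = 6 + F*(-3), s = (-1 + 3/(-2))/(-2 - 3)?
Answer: -31229/2 ≈ -15615.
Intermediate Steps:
s = ½ (s = (-1 + 3*(-½))/(-5) = (-1 - 3/2)*(-⅕) = -5/2*(-⅕) = ½ ≈ 0.50000)
L(F) = -3 - 3*F (L(F) = -9 + (6 + F*(-3)) = -9 + (6 - 3*F) = -3 - 3*F)
I(E) = -9/2 (I(E) = -3 - 3*½ = -3 - 3/2 = -9/2)
c(M) = (-29 + M)*(-9/2 + M) (c(M) = (M - 29)*(M - 9/2) = (-29 + M)*(-9/2 + M))
c(26) - 15550 = (261/2 + 26² - 67/2*26) - 15550 = (261/2 + 676 - 871) - 15550 = -129/2 - 15550 = -31229/2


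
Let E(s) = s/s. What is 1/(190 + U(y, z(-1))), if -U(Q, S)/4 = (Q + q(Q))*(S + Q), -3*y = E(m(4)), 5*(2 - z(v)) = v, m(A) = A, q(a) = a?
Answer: 45/8774 ≈ 0.0051288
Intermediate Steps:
E(s) = 1
z(v) = 2 - v/5
y = -1/3 (y = -1/3*1 = -1/3 ≈ -0.33333)
U(Q, S) = -8*Q*(Q + S) (U(Q, S) = -4*(Q + Q)*(S + Q) = -4*2*Q*(Q + S) = -8*Q*(Q + S))
1/(190 + U(y, z(-1))) = 1/(190 + 8*(-1/3)*(-1*(-1/3) - (2 - 1/5*(-1)))) = 1/(190 + 8*(-1/3)*(1/3 - (2 + 1/5))) = 1/(190 + 8*(-1/3)*(1/3 - 1*11/5)) = 1/(190 + 8*(-1/3)*(1/3 - 11/5)) = 1/(190 + 8*(-1/3)*(-28/15)) = 1/(190 + 224/45) = 1/(8774/45) = 45/8774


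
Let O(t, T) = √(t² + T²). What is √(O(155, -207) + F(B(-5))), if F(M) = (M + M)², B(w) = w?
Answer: √(100 + √66874) ≈ 18.937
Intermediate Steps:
F(M) = 4*M² (F(M) = (2*M)² = 4*M²)
O(t, T) = √(T² + t²)
√(O(155, -207) + F(B(-5))) = √(√((-207)² + 155²) + 4*(-5)²) = √(√(42849 + 24025) + 4*25) = √(√66874 + 100) = √(100 + √66874)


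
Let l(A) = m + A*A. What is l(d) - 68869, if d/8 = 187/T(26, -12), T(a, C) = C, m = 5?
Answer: -479900/9 ≈ -53322.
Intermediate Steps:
d = -374/3 (d = 8*(187/(-12)) = 8*(187*(-1/12)) = 8*(-187/12) = -374/3 ≈ -124.67)
l(A) = 5 + A² (l(A) = 5 + A*A = 5 + A²)
l(d) - 68869 = (5 + (-374/3)²) - 68869 = (5 + 139876/9) - 68869 = 139921/9 - 68869 = -479900/9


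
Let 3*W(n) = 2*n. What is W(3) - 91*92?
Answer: -8370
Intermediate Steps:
W(n) = 2*n/3 (W(n) = (2*n)/3 = 2*n/3)
W(3) - 91*92 = (2/3)*3 - 91*92 = 2 - 8372 = -8370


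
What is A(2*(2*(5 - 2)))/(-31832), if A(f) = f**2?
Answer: -18/3979 ≈ -0.0045237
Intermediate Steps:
A(2*(2*(5 - 2)))/(-31832) = (2*(2*(5 - 2)))**2/(-31832) = (2*(2*3))**2*(-1/31832) = (2*6)**2*(-1/31832) = 12**2*(-1/31832) = 144*(-1/31832) = -18/3979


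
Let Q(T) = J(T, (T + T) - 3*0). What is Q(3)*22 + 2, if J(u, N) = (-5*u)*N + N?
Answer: -1846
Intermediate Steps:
J(u, N) = N - 5*N*u (J(u, N) = -5*N*u + N = N - 5*N*u)
Q(T) = 2*T*(1 - 5*T) (Q(T) = ((T + T) - 3*0)*(1 - 5*T) = (2*T + 0)*(1 - 5*T) = (2*T)*(1 - 5*T) = 2*T*(1 - 5*T))
Q(3)*22 + 2 = (2*3*(1 - 5*3))*22 + 2 = (2*3*(1 - 15))*22 + 2 = (2*3*(-14))*22 + 2 = -84*22 + 2 = -1848 + 2 = -1846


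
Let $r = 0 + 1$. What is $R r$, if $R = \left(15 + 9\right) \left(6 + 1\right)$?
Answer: $168$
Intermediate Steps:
$R = 168$ ($R = 24 \cdot 7 = 168$)
$r = 1$
$R r = 168 \cdot 1 = 168$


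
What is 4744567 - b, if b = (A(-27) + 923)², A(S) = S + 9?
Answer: 3925542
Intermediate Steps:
A(S) = 9 + S
b = 819025 (b = ((9 - 27) + 923)² = (-18 + 923)² = 905² = 819025)
4744567 - b = 4744567 - 1*819025 = 4744567 - 819025 = 3925542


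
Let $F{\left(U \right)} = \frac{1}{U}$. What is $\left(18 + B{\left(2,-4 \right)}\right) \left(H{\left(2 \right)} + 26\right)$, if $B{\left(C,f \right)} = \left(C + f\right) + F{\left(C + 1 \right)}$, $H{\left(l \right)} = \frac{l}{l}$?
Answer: $441$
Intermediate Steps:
$H{\left(l \right)} = 1$
$B{\left(C,f \right)} = C + f + \frac{1}{1 + C}$ ($B{\left(C,f \right)} = \left(C + f\right) + \frac{1}{C + 1} = \left(C + f\right) + \frac{1}{1 + C} = C + f + \frac{1}{1 + C}$)
$\left(18 + B{\left(2,-4 \right)}\right) \left(H{\left(2 \right)} + 26\right) = \left(18 + \frac{1 + \left(1 + 2\right) \left(2 - 4\right)}{1 + 2}\right) \left(1 + 26\right) = \left(18 + \frac{1 + 3 \left(-2\right)}{3}\right) 27 = \left(18 + \frac{1 - 6}{3}\right) 27 = \left(18 + \frac{1}{3} \left(-5\right)\right) 27 = \left(18 - \frac{5}{3}\right) 27 = \frac{49}{3} \cdot 27 = 441$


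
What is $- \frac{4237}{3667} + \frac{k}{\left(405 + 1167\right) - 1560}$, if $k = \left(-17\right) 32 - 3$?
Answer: $- \frac{108247}{2316} \approx -46.739$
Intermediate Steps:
$k = -547$ ($k = -544 - 3 = -547$)
$- \frac{4237}{3667} + \frac{k}{\left(405 + 1167\right) - 1560} = - \frac{4237}{3667} - \frac{547}{\left(405 + 1167\right) - 1560} = \left(-4237\right) \frac{1}{3667} - \frac{547}{1572 - 1560} = - \frac{223}{193} - \frac{547}{12} = - \frac{108247}{2316}$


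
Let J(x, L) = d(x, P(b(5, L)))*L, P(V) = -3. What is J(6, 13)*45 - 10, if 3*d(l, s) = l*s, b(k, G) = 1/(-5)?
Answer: -3520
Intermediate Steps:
b(k, G) = -⅕
d(l, s) = l*s/3 (d(l, s) = (l*s)/3 = l*s/3)
J(x, L) = -L*x (J(x, L) = ((⅓)*x*(-3))*L = (-x)*L = -L*x)
J(6, 13)*45 - 10 = -1*13*6*45 - 10 = -78*45 - 10 = -3510 - 10 = -3520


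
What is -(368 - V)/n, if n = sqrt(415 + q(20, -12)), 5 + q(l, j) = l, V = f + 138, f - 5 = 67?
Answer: -79*sqrt(430)/215 ≈ -7.6194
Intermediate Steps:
f = 72 (f = 5 + 67 = 72)
V = 210 (V = 72 + 138 = 210)
q(l, j) = -5 + l
n = sqrt(430) (n = sqrt(415 + (-5 + 20)) = sqrt(415 + 15) = sqrt(430) ≈ 20.736)
-(368 - V)/n = -(368 - 1*210)/(sqrt(430)) = -(368 - 210)*sqrt(430)/430 = -158*sqrt(430)/430 = -79*sqrt(430)/215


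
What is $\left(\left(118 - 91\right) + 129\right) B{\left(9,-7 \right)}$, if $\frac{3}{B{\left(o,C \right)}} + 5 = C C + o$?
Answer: $\frac{468}{53} \approx 8.8302$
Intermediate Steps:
$B{\left(o,C \right)} = \frac{3}{-5 + o + C^{2}}$ ($B{\left(o,C \right)} = \frac{3}{-5 + \left(C C + o\right)} = \frac{3}{-5 + \left(C^{2} + o\right)} = \frac{3}{-5 + \left(o + C^{2}\right)} = \frac{3}{-5 + o + C^{2}}$)
$\left(\left(118 - 91\right) + 129\right) B{\left(9,-7 \right)} = \left(\left(118 - 91\right) + 129\right) \frac{3}{-5 + 9 + \left(-7\right)^{2}} = \left(27 + 129\right) \frac{3}{-5 + 9 + 49} = 156 \cdot \frac{3}{53} = \frac{468}{53}$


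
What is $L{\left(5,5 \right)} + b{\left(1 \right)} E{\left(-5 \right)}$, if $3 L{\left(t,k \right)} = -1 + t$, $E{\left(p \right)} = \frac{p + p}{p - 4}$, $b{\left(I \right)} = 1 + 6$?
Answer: $\frac{82}{9} \approx 9.1111$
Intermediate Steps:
$b{\left(I \right)} = 7$
$E{\left(p \right)} = \frac{2 p}{-4 + p}$
$L{\left(t,k \right)} = - \frac{1}{3} + \frac{t}{3}$ ($L{\left(t,k \right)} = \frac{-1 + t}{3} = - \frac{1}{3} + \frac{t}{3}$)
$L{\left(5,5 \right)} + b{\left(1 \right)} E{\left(-5 \right)} = \left(- \frac{1}{3} + \frac{1}{3} \cdot 5\right) + 7 \cdot 2 \left(-5\right) \frac{1}{-4 - 5} = \left(- \frac{1}{3} + \frac{5}{3}\right) + 7 \cdot 2 \left(-5\right) \frac{1}{-9} = \frac{4}{3} + 7 \cdot 2 \left(-5\right) \left(- \frac{1}{9}\right) = \frac{4}{3} + 7 \cdot \frac{10}{9} = \frac{4}{3} + \frac{70}{9} = \frac{82}{9}$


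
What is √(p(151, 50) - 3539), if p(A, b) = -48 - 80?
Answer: I*√3667 ≈ 60.556*I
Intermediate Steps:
p(A, b) = -128
√(p(151, 50) - 3539) = √(-128 - 3539) = √(-3667) = I*√3667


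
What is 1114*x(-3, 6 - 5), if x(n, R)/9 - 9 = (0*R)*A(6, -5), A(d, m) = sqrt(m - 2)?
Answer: 90234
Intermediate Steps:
A(d, m) = sqrt(-2 + m)
x(n, R) = 81 (x(n, R) = 81 + 9*((0*R)*sqrt(-2 - 5)) = 81 + 9*(0*sqrt(-7)) = 81 + 9*(0*(I*sqrt(7))) = 81 + 9*0 = 81 + 0 = 81)
1114*x(-3, 6 - 5) = 1114*81 = 90234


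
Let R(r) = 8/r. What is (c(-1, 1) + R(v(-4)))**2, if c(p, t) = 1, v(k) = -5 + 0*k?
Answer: 9/25 ≈ 0.36000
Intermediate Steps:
v(k) = -5 (v(k) = -5 + 0 = -5)
(c(-1, 1) + R(v(-4)))**2 = (1 + 8/(-5))**2 = (1 + 8*(-1/5))**2 = (1 - 8/5)**2 = (-3/5)**2 = 9/25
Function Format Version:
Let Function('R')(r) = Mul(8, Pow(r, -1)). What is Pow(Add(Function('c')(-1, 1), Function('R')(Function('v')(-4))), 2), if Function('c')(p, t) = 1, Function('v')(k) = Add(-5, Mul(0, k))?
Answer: Rational(9, 25) ≈ 0.36000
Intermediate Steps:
Function('v')(k) = -5 (Function('v')(k) = Add(-5, 0) = -5)
Pow(Add(Function('c')(-1, 1), Function('R')(Function('v')(-4))), 2) = Pow(Add(1, Mul(8, Pow(-5, -1))), 2) = Pow(Add(1, Mul(8, Rational(-1, 5))), 2) = Pow(Add(1, Rational(-8, 5)), 2) = Pow(Rational(-3, 5), 2) = Rational(9, 25)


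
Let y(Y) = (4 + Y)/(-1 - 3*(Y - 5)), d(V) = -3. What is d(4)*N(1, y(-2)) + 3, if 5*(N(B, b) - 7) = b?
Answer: -903/50 ≈ -18.060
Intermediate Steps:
y(Y) = (4 + Y)/(14 - 3*Y) (y(Y) = (4 + Y)/(-1 - 3*(-5 + Y)) = (4 + Y)/(-1 + (15 - 3*Y)) = (4 + Y)/(14 - 3*Y))
N(B, b) = 7 + b/5
d(4)*N(1, y(-2)) + 3 = -3*(7 + ((-4 - 1*(-2))/(-14 + 3*(-2)))/5) + 3 = -3*(7 + ((-4 + 2)/(-14 - 6))/5) + 3 = -3*(7 + (-2/(-20))/5) + 3 = -3*(7 + (-1/20*(-2))/5) + 3 = -3*(7 + (1/5)*(1/10)) + 3 = -3*(7 + 1/50) + 3 = -3*351/50 + 3 = -1053/50 + 3 = -903/50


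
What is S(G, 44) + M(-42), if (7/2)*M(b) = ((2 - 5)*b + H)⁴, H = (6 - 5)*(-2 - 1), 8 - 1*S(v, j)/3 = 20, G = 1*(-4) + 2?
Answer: 457773030/7 ≈ 6.5396e+7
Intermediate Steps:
G = -2 (G = -4 + 2 = -2)
S(v, j) = -36 (S(v, j) = 24 - 3*20 = 24 - 60 = -36)
H = -3 (H = 1*(-3) = -3)
M(b) = 2*(-3 - 3*b)⁴/7 (M(b) = 2*((2 - 5)*b - 3)⁴/7 = 2*(-3*b - 3)⁴/7 = 2*(-3 - 3*b)⁴/7)
S(G, 44) + M(-42) = -36 + 162*(1 - 42)⁴/7 = -36 + (162/7)*(-41)⁴ = -36 + (162/7)*2825761 = -36 + 457773282/7 = 457773030/7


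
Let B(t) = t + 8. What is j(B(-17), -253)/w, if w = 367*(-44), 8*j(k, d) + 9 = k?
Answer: 9/64592 ≈ 0.00013934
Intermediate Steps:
B(t) = 8 + t
j(k, d) = -9/8 + k/8
w = -16148
j(B(-17), -253)/w = (-9/8 + (8 - 17)/8)/(-16148) = (-9/8 + (1/8)*(-9))*(-1/16148) = (-9/8 - 9/8)*(-1/16148) = -9/4*(-1/16148) = 9/64592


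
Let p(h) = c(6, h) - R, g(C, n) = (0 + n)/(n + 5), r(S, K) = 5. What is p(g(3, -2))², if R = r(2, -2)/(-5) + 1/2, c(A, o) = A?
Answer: 169/4 ≈ 42.250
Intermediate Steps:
R = -½ (R = 5/(-5) + 1/2 = 5*(-⅕) + 1*(½) = -1 + ½ = -½ ≈ -0.50000)
g(C, n) = n/(5 + n)
p(h) = 13/2 (p(h) = 6 - 1*(-½) = 6 + ½ = 13/2)
p(g(3, -2))² = (13/2)² = 169/4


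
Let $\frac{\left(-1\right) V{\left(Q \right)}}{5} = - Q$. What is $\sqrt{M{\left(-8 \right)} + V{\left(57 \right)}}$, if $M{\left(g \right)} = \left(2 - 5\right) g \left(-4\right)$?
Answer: $3 \sqrt{21} \approx 13.748$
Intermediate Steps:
$M{\left(g \right)} = 12 g$ ($M{\left(g \right)} = \left(2 - 5\right) g \left(-4\right) = - 3 g \left(-4\right) = 12 g$)
$V{\left(Q \right)} = 5 Q$ ($V{\left(Q \right)} = - 5 \left(- Q\right) = 5 Q$)
$\sqrt{M{\left(-8 \right)} + V{\left(57 \right)}} = \sqrt{12 \left(-8\right) + 5 \cdot 57} = \sqrt{-96 + 285} = \sqrt{189} = 3 \sqrt{21}$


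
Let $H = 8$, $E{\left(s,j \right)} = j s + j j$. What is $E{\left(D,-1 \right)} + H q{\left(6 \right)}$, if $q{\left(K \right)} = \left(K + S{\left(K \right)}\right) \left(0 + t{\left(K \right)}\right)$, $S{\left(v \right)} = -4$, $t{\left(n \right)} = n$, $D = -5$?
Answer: $102$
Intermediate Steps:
$E{\left(s,j \right)} = j^{2} + j s$ ($E{\left(s,j \right)} = j s + j^{2} = j^{2} + j s$)
$q{\left(K \right)} = K \left(-4 + K\right)$ ($q{\left(K \right)} = \left(K - 4\right) \left(0 + K\right) = \left(-4 + K\right) K = K \left(-4 + K\right)$)
$E{\left(D,-1 \right)} + H q{\left(6 \right)} = - (-1 - 5) + 8 \cdot 6 \left(-4 + 6\right) = \left(-1\right) \left(-6\right) + 8 \cdot 6 \cdot 2 = 6 + 8 \cdot 12 = 6 + 96 = 102$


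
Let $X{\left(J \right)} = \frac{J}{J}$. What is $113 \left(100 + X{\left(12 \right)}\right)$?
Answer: $11413$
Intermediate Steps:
$X{\left(J \right)} = 1$
$113 \left(100 + X{\left(12 \right)}\right) = 113 \left(100 + 1\right) = 113 \cdot 101 = 11413$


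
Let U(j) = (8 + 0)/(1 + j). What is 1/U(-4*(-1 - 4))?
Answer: 21/8 ≈ 2.6250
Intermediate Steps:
U(j) = 8/(1 + j)
1/U(-4*(-1 - 4)) = 1/(8/(1 - 4*(-1 - 4))) = 1/(8/(1 - 4*(-5))) = 1/(8/(1 + 20)) = 1/(8/21) = 21/8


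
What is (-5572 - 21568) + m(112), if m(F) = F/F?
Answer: -27139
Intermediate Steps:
m(F) = 1
(-5572 - 21568) + m(112) = (-5572 - 21568) + 1 = -27140 + 1 = -27139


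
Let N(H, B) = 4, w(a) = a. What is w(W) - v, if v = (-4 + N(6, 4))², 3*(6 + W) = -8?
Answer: -26/3 ≈ -8.6667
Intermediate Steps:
W = -26/3 (W = -6 + (⅓)*(-8) = -6 - 8/3 = -26/3 ≈ -8.6667)
v = 0 (v = (-4 + 4)² = 0² = 0)
w(W) - v = -26/3 - 1*0 = -26/3 + 0 = -26/3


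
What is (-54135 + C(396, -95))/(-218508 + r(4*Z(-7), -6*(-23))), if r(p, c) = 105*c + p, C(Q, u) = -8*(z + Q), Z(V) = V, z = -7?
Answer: 57247/204046 ≈ 0.28056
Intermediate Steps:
C(Q, u) = 56 - 8*Q (C(Q, u) = -8*(-7 + Q) = 56 - 8*Q)
r(p, c) = p + 105*c
(-54135 + C(396, -95))/(-218508 + r(4*Z(-7), -6*(-23))) = (-54135 + (56 - 8*396))/(-218508 + (4*(-7) + 105*(-6*(-23)))) = (-54135 + (56 - 3168))/(-218508 + (-28 + 105*138)) = (-54135 - 3112)/(-218508 + (-28 + 14490)) = -57247/(-218508 + 14462) = -57247/(-204046) = -57247*(-1/204046) = 57247/204046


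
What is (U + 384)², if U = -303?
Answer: 6561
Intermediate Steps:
(U + 384)² = (-303 + 384)² = 81² = 6561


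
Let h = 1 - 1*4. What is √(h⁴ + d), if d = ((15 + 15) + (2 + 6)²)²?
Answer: √8917 ≈ 94.430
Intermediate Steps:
h = -3 (h = 1 - 4 = -3)
d = 8836 (d = (30 + 8²)² = (30 + 64)² = 94² = 8836)
√(h⁴ + d) = √((-3)⁴ + 8836) = √(81 + 8836) = √8917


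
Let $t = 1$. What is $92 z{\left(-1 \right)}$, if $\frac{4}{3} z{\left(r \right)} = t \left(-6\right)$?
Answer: $-414$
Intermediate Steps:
$z{\left(r \right)} = - \frac{9}{2}$ ($z{\left(r \right)} = \frac{3 \cdot 1 \left(-6\right)}{4} = \frac{3}{4} \left(-6\right) = - \frac{9}{2}$)
$92 z{\left(-1 \right)} = 92 \left(- \frac{9}{2}\right) = -414$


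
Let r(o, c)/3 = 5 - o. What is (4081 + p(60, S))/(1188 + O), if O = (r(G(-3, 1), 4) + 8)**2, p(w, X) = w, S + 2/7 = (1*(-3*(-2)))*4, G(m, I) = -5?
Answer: 4141/2632 ≈ 1.5733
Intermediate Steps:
S = 166/7 (S = -2/7 + (1*(-3*(-2)))*4 = -2/7 + (1*6)*4 = -2/7 + 6*4 = -2/7 + 24 = 166/7 ≈ 23.714)
r(o, c) = 15 - 3*o (r(o, c) = 3*(5 - o) = 15 - 3*o)
O = 1444 (O = ((15 - 3*(-5)) + 8)**2 = ((15 + 15) + 8)**2 = (30 + 8)**2 = 38**2 = 1444)
(4081 + p(60, S))/(1188 + O) = (4081 + 60)/(1188 + 1444) = 4141/2632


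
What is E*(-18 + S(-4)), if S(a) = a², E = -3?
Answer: 6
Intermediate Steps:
E*(-18 + S(-4)) = -3*(-18 + (-4)²) = -3*(-18 + 16) = -3*(-2) = 6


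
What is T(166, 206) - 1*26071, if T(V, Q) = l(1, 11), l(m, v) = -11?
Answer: -26082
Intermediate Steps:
T(V, Q) = -11
T(166, 206) - 1*26071 = -11 - 1*26071 = -11 - 26071 = -26082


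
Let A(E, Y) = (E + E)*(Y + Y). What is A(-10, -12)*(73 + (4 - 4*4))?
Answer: 29280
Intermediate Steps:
A(E, Y) = 4*E*Y (A(E, Y) = (2*E)*(2*Y) = 4*E*Y)
A(-10, -12)*(73 + (4 - 4*4)) = (4*(-10)*(-12))*(73 + (4 - 4*4)) = 480*(73 + (4 - 16)) = 480*(73 - 12) = 480*61 = 29280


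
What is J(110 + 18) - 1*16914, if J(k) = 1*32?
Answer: -16882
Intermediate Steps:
J(k) = 32
J(110 + 18) - 1*16914 = 32 - 1*16914 = 32 - 16914 = -16882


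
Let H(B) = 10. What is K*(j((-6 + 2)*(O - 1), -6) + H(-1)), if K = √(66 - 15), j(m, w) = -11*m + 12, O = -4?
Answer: -198*√51 ≈ -1414.0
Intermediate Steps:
j(m, w) = 12 - 11*m
K = √51 ≈ 7.1414
K*(j((-6 + 2)*(O - 1), -6) + H(-1)) = √51*((12 - 11*(-6 + 2)*(-4 - 1)) + 10) = √51*((12 - (-44)*(-5)) + 10) = √51*((12 - 11*20) + 10) = √51*((12 - 220) + 10) = √51*(-208 + 10) = √51*(-198) = -198*√51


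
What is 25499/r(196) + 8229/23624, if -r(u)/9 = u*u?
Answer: 280342375/1020982032 ≈ 0.27458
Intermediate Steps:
r(u) = -9*u² (r(u) = -9*u*u = -9*u²)
25499/r(196) + 8229/23624 = 25499/((-9*196²)) + 8229/23624 = 25499/((-9*38416)) + 8229*(1/23624) = 25499/(-345744) + 8229/23624 = 25499*(-1/345744) + 8229/23624 = -25499/345744 + 8229/23624 = 280342375/1020982032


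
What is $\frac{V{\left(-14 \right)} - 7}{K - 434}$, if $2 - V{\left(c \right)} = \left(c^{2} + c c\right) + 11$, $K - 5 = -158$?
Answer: $\frac{408}{587} \approx 0.69506$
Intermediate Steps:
$K = -153$ ($K = 5 - 158 = -153$)
$V{\left(c \right)} = -9 - 2 c^{2}$ ($V{\left(c \right)} = 2 - \left(\left(c^{2} + c c\right) + 11\right) = 2 - \left(\left(c^{2} + c^{2}\right) + 11\right) = 2 - \left(2 c^{2} + 11\right) = 2 - \left(11 + 2 c^{2}\right) = -9 - 2 c^{2}$)
$\frac{V{\left(-14 \right)} - 7}{K - 434} = \frac{\left(-9 - 2 \left(-14\right)^{2}\right) - 7}{-153 - 434} = \frac{\left(-9 - 392\right) - 7}{-587} = \left(\left(-9 - 392\right) - 7\right) \left(- \frac{1}{587}\right) = \left(-401 - 7\right) \left(- \frac{1}{587}\right) = \left(-408\right) \left(- \frac{1}{587}\right) = \frac{408}{587}$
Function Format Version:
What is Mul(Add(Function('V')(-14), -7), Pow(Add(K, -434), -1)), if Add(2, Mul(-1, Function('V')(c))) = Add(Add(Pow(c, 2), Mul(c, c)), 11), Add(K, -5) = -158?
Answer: Rational(408, 587) ≈ 0.69506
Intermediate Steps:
K = -153 (K = Add(5, -158) = -153)
Function('V')(c) = Add(-9, Mul(-2, Pow(c, 2))) (Function('V')(c) = Add(2, Mul(-1, Add(Add(Pow(c, 2), Mul(c, c)), 11))) = Add(2, Mul(-1, Add(Add(Pow(c, 2), Pow(c, 2)), 11))) = Add(2, Mul(-1, Add(Mul(2, Pow(c, 2)), 11))) = Add(2, Mul(-1, Add(11, Mul(2, Pow(c, 2))))) = Add(2, Add(-11, Mul(-2, Pow(c, 2)))) = Add(-9, Mul(-2, Pow(c, 2))))
Mul(Add(Function('V')(-14), -7), Pow(Add(K, -434), -1)) = Mul(Add(Add(-9, Mul(-2, Pow(-14, 2))), -7), Pow(Add(-153, -434), -1)) = Mul(Add(Add(-9, Mul(-2, 196)), -7), Pow(-587, -1)) = Mul(Add(Add(-9, -392), -7), Rational(-1, 587)) = Mul(Add(-401, -7), Rational(-1, 587)) = Mul(-408, Rational(-1, 587)) = Rational(408, 587)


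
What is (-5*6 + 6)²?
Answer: 576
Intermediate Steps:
(-5*6 + 6)² = (-30 + 6)² = (-24)² = 576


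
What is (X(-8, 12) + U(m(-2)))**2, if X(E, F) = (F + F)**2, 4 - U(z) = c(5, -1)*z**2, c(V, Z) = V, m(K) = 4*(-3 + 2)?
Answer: 250000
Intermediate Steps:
m(K) = -4 (m(K) = 4*(-1) = -4)
U(z) = 4 - 5*z**2
X(E, F) = 4*F**2 (X(E, F) = (2*F)**2 = 4*F**2)
(X(-8, 12) + U(m(-2)))**2 = (4*12**2 + (4 - 5*(-4)**2))**2 = (4*144 + (4 - 5*16))**2 = (576 + (4 - 80))**2 = (576 - 76)**2 = 500**2 = 250000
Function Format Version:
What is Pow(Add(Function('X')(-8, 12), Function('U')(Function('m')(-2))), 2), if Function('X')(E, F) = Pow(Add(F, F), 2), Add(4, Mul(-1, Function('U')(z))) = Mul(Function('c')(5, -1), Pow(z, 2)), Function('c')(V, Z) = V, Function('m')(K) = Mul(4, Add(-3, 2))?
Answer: 250000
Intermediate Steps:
Function('m')(K) = -4 (Function('m')(K) = Mul(4, -1) = -4)
Function('U')(z) = Add(4, Mul(-5, Pow(z, 2))) (Function('U')(z) = Add(4, Mul(-1, Mul(5, Pow(z, 2)))) = Add(4, Mul(-5, Pow(z, 2))))
Function('X')(E, F) = Mul(4, Pow(F, 2)) (Function('X')(E, F) = Pow(Mul(2, F), 2) = Mul(4, Pow(F, 2)))
Pow(Add(Function('X')(-8, 12), Function('U')(Function('m')(-2))), 2) = Pow(Add(Mul(4, Pow(12, 2)), Add(4, Mul(-5, Pow(-4, 2)))), 2) = Pow(Add(Mul(4, 144), Add(4, Mul(-5, 16))), 2) = Pow(Add(576, Add(4, -80)), 2) = Pow(Add(576, -76), 2) = Pow(500, 2) = 250000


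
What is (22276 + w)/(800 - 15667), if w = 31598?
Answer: -53874/14867 ≈ -3.6237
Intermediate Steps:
(22276 + w)/(800 - 15667) = (22276 + 31598)/(800 - 15667) = 53874/(-14867) = 53874*(-1/14867) = -53874/14867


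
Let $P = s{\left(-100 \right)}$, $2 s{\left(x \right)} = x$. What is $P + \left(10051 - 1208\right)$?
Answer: $8793$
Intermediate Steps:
$s{\left(x \right)} = \frac{x}{2}$
$P = -50$ ($P = \frac{1}{2} \left(-100\right) = -50$)
$P + \left(10051 - 1208\right) = -50 + \left(10051 - 1208\right) = -50 + 8843 = 8793$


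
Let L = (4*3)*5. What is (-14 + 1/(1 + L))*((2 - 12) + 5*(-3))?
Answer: 21325/61 ≈ 349.59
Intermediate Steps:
L = 60 (L = 12*5 = 60)
(-14 + 1/(1 + L))*((2 - 12) + 5*(-3)) = (-14 + 1/(1 + 60))*((2 - 12) + 5*(-3)) = (-14 + 1/61)*(-10 - 15) = (-14 + 1/61)*(-25) = -853/61*(-25) = 21325/61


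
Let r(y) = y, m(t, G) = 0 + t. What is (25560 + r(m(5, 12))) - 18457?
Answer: 7108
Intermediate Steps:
m(t, G) = t
(25560 + r(m(5, 12))) - 18457 = (25560 + 5) - 18457 = 25565 - 18457 = 7108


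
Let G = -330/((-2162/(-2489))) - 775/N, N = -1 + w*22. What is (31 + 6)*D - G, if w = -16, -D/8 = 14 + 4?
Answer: -1888993474/381593 ≈ -4950.3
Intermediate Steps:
D = -144 (D = -8*(14 + 4) = -8*18 = -144)
N = -353 (N = -1 - 16*22 = -1 - 352 = -353)
G = -144134030/381593 (G = -330/((-2162/(-2489))) - 775/(-353) = -330/((-2162*(-1/2489))) - 775*(-1/353) = -330/2162/2489 + 775/353 = -330*2489/2162 + 775/353 = -410685/1081 + 775/353 = -144134030/381593 ≈ -377.72)
(31 + 6)*D - G = (31 + 6)*(-144) - 1*(-144134030/381593) = 37*(-144) + 144134030/381593 = -5328 + 144134030/381593 = -1888993474/381593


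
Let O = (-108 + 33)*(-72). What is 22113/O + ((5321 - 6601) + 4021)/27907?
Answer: 23404033/5581400 ≈ 4.1932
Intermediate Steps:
O = 5400 (O = -75*(-72) = 5400)
22113/O + ((5321 - 6601) + 4021)/27907 = 22113/5400 + ((5321 - 6601) + 4021)/27907 = 22113*(1/5400) + (-1280 + 4021)*(1/27907) = 819/200 + 2741*(1/27907) = 819/200 + 2741/27907 = 23404033/5581400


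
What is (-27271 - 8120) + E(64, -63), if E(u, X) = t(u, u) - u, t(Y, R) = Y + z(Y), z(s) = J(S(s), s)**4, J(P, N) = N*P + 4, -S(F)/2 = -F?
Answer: 4512402164905665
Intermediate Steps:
S(F) = 2*F (S(F) = -(-2)*F = 2*F)
J(P, N) = 4 + N*P
z(s) = (4 + 2*s**2)**4 (z(s) = (4 + s*(2*s))**4 = (4 + 2*s**2)**4)
t(Y, R) = Y + 16*(2 + Y**2)**4
E(u, X) = 16*(2 + u**2)**4 (E(u, X) = (u + 16*(2 + u**2)**4) - u = 16*(2 + u**2)**4)
(-27271 - 8120) + E(64, -63) = (-27271 - 8120) + 16*(2 + 64**2)**4 = -35391 + 16*(2 + 4096)**4 = -35391 + 16*4098**4 = -35391 + 16*282025135308816 = -35391 + 4512402164941056 = 4512402164905665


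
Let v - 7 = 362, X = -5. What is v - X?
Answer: 374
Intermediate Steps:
v = 369 (v = 7 + 362 = 369)
v - X = 369 - 1*(-5) = 369 + 5 = 374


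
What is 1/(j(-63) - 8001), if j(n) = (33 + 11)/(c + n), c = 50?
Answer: -13/104057 ≈ -0.00012493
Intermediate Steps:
j(n) = 44/(50 + n) (j(n) = (33 + 11)/(50 + n) = 44/(50 + n))
1/(j(-63) - 8001) = 1/(44/(50 - 63) - 8001) = 1/(44/(-13) - 8001) = 1/(44*(-1/13) - 8001) = 1/(-44/13 - 8001) = 1/(-104057/13) = -13/104057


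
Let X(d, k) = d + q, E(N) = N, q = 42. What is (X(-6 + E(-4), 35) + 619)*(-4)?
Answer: -2604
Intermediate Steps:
X(d, k) = 42 + d (X(d, k) = d + 42 = 42 + d)
(X(-6 + E(-4), 35) + 619)*(-4) = ((42 + (-6 - 4)) + 619)*(-4) = ((42 - 10) + 619)*(-4) = (32 + 619)*(-4) = 651*(-4) = -2604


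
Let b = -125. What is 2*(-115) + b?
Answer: -355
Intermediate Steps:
2*(-115) + b = 2*(-115) - 125 = -230 - 125 = -355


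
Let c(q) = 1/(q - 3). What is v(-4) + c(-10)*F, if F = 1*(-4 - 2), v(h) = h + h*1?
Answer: -98/13 ≈ -7.5385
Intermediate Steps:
v(h) = 2*h (v(h) = h + h = 2*h)
c(q) = 1/(-3 + q)
F = -6 (F = 1*(-6) = -6)
v(-4) + c(-10)*F = 2*(-4) - 6/(-3 - 10) = -8 - 6/(-13) = -8 - 1/13*(-6) = -8 + 6/13 = -98/13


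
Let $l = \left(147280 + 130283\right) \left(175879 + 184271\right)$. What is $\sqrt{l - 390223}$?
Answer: $\sqrt{99963924227} \approx 3.1617 \cdot 10^{5}$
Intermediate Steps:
$l = 99964314450$ ($l = 277563 \cdot 360150 = 99964314450$)
$\sqrt{l - 390223} = \sqrt{99964314450 - 390223} = \sqrt{99963924227}$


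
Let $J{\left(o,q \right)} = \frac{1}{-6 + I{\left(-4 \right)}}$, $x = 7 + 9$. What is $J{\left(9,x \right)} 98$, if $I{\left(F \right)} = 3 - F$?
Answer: $98$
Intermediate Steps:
$x = 16$
$J{\left(o,q \right)} = 1$ ($J{\left(o,q \right)} = \frac{1}{-6 + \left(3 - -4\right)} = \frac{1}{-6 + \left(3 + 4\right)} = \frac{1}{-6 + 7} = 1^{-1} = 1$)
$J{\left(9,x \right)} 98 = 1 \cdot 98 = 98$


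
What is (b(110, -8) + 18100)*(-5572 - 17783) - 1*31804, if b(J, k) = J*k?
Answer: -402204904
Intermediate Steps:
(b(110, -8) + 18100)*(-5572 - 17783) - 1*31804 = (110*(-8) + 18100)*(-5572 - 17783) - 1*31804 = (-880 + 18100)*(-23355) - 31804 = 17220*(-23355) - 31804 = -402173100 - 31804 = -402204904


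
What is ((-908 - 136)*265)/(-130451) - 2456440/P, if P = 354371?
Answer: -222404773580/46228051321 ≈ -4.8110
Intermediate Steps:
((-908 - 136)*265)/(-130451) - 2456440/P = ((-908 - 136)*265)/(-130451) - 2456440/354371 = -1044*265*(-1/130451) - 2456440*1/354371 = -276660*(-1/130451) - 2456440/354371 = 276660/130451 - 2456440/354371 = -222404773580/46228051321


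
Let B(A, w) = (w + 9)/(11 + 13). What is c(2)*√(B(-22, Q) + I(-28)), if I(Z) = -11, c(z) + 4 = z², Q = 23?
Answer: 0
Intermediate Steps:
c(z) = -4 + z²
B(A, w) = 3/8 + w/24 (B(A, w) = (9 + w)/24 = (9 + w)*(1/24) = 3/8 + w/24)
c(2)*√(B(-22, Q) + I(-28)) = (-4 + 2²)*√((3/8 + (1/24)*23) - 11) = (-4 + 4)*√((3/8 + 23/24) - 11) = 0*√(4/3 - 11) = 0*√(-29/3) = 0*(I*√87/3) = 0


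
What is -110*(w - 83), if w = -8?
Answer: 10010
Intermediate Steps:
-110*(w - 83) = -110*(-8 - 83) = -110*(-91) = 10010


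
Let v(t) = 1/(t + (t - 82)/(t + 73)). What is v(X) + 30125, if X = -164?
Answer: 442174659/14678 ≈ 30125.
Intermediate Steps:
v(t) = 1/(t + (-82 + t)/(73 + t))
v(X) + 30125 = (73 - 164)/(-82 + (-164)**2 + 74*(-164)) + 30125 = -91/(-82 + 26896 - 12136) + 30125 = -91/14678 + 30125 = 442174659/14678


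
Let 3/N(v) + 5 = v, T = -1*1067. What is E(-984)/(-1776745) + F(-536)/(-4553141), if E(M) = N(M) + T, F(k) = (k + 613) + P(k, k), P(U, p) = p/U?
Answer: 108551470412/186064721639035 ≈ 0.00058341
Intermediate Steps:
T = -1067
N(v) = 3/(-5 + v)
F(k) = 614 + k (F(k) = (k + 613) + k/k = (613 + k) + 1 = 614 + k)
E(M) = -1067 + 3/(-5 + M) (E(M) = 3/(-5 + M) - 1067 = -1067 + 3/(-5 + M))
E(-984)/(-1776745) + F(-536)/(-4553141) = ((5338 - 1067*(-984))/(-5 - 984))/(-1776745) + (614 - 536)/(-4553141) = ((5338 + 1049928)/(-989))*(-1/1776745) + 78*(-1/4553141) = -1/989*1055266*(-1/1776745) - 78/4553141 = -1055266/989*(-1/1776745) - 78/4553141 = 1055266/1757200805 - 78/4553141 = 108551470412/186064721639035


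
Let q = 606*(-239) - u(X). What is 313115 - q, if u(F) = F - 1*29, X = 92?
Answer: 458012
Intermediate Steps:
u(F) = -29 + F (u(F) = F - 29 = -29 + F)
q = -144897 (q = 606*(-239) - (-29 + 92) = -144834 - 1*63 = -144834 - 63 = -144897)
313115 - q = 313115 - 1*(-144897) = 313115 + 144897 = 458012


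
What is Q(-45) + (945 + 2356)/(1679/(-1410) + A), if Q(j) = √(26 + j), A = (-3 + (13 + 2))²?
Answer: 1410/61 + I*√19 ≈ 23.115 + 4.3589*I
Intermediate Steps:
A = 144 (A = (-3 + 15)² = 12² = 144)
Q(-45) + (945 + 2356)/(1679/(-1410) + A) = √(26 - 45) + (945 + 2356)/(1679/(-1410) + 144) = √(-19) + 3301/(1679*(-1/1410) + 144) = I*√19 + 3301/(-1679/1410 + 144) = I*√19 + 3301/(201361/1410) = I*√19 + 3301*(1410/201361) = I*√19 + 1410/61 = 1410/61 + I*√19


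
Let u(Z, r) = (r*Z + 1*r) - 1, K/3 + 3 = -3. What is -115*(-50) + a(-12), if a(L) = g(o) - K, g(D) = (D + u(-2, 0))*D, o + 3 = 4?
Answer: 5768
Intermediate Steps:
K = -18 (K = -9 + 3*(-3) = -9 - 9 = -18)
u(Z, r) = -1 + r + Z*r (u(Z, r) = (Z*r + r) - 1 = (r + Z*r) - 1 = -1 + r + Z*r)
o = 1 (o = -3 + 4 = 1)
g(D) = D*(-1 + D) (g(D) = (D + (-1 + 0 - 2*0))*D = (D + (-1 + 0 + 0))*D = (D - 1)*D = (-1 + D)*D = D*(-1 + D))
a(L) = 18 (a(L) = 1*(-1 + 1) - 1*(-18) = 1*0 + 18 = 0 + 18 = 18)
-115*(-50) + a(-12) = -115*(-50) + 18 = 5750 + 18 = 5768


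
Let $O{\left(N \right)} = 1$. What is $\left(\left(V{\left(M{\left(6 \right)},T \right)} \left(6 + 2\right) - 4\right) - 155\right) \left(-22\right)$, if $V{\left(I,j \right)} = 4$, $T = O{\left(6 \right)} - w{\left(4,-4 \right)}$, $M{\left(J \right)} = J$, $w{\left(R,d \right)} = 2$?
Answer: $2794$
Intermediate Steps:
$T = -1$ ($T = 1 - 2 = -1$)
$\left(\left(V{\left(M{\left(6 \right)},T \right)} \left(6 + 2\right) - 4\right) - 155\right) \left(-22\right) = \left(\left(4 \left(6 + 2\right) - 4\right) - 155\right) \left(-22\right) = \left(\left(4 \cdot 8 - 4\right) - 155\right) \left(-22\right) = \left(\left(32 - 4\right) - 155\right) \left(-22\right) = \left(28 - 155\right) \left(-22\right) = \left(-127\right) \left(-22\right) = 2794$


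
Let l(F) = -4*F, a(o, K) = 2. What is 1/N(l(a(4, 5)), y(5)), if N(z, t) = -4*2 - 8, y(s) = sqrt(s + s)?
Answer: -1/16 ≈ -0.062500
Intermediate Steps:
y(s) = sqrt(2)*sqrt(s) (y(s) = sqrt(2*s) = sqrt(2)*sqrt(s))
N(z, t) = -16 (N(z, t) = -8 - 8 = -16)
1/N(l(a(4, 5)), y(5)) = 1/(-16) = -1/16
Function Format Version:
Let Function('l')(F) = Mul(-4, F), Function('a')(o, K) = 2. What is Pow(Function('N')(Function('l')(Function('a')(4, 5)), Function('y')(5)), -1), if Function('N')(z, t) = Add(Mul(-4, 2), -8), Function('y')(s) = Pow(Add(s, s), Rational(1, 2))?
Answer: Rational(-1, 16) ≈ -0.062500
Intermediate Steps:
Function('y')(s) = Mul(Pow(2, Rational(1, 2)), Pow(s, Rational(1, 2))) (Function('y')(s) = Pow(Mul(2, s), Rational(1, 2)) = Mul(Pow(2, Rational(1, 2)), Pow(s, Rational(1, 2))))
Function('N')(z, t) = -16 (Function('N')(z, t) = Add(-8, -8) = -16)
Pow(Function('N')(Function('l')(Function('a')(4, 5)), Function('y')(5)), -1) = Pow(-16, -1) = Rational(-1, 16)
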